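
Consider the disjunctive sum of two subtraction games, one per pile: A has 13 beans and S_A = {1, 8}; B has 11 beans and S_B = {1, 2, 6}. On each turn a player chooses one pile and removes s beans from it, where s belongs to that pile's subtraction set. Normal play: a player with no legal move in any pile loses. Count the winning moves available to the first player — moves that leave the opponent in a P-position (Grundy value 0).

Pile A, S = {1, 8}:
n :  0  1  2  3  4  5  6  7  8  9 10 11 12 13
G :  0  1  0  1  0  1  0  1  2  0  1  0  1  0
G_A(13) = 0.
Pile B, S = {1, 2, 6}:
n :  0  1  2  3  4  5  6  7  8  9 10 11
G :  0  1  2  0  1  2  3  0  1  2  0  1
G_B(11) = 1.
Combined Grundy value = 0 ⊕ 1 = 1.
A winning move leaves total XOR = 0, i.e. changes one component's Grundy value g to g ⊕ X where X is the current total.
Pile A: need g' = 0⊕1 = 1. Options: 13−1→G=1, 13−8→G=1. Hits: 2.
Pile B: need g' = 1⊕1 = 0. Options: 11−1→G=0, 11−2→G=2, 11−6→G=2. Hits: 1.

3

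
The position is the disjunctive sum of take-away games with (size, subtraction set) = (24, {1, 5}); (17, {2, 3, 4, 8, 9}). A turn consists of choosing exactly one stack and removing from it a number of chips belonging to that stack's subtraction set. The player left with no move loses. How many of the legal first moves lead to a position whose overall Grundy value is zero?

Stack A, S = {1, 5}:
G(0) = 0
G(1) = mex{0} = 1
G(2) = mex{1} = 0
G(3) = mex{0} = 1
G(4) = mex{1} = 0
G(5) = mex{0,0} = 1
G(6) = mex{1,1} = 0
G(7) = mex{0,0} = 1
G(8) = mex{1,1} = 0
G(9) = mex{0,0} = 1
G(10) = mex{1,1} = 0
G(11) = mex{0,0} = 1
G(12) = mex{1,1} = 0
G(13) = mex{0,0} = 1
G(14) = mex{1,1} = 0
G(15) = mex{0,0} = 1
G(16) = mex{1,1} = 0
G(17) = mex{0,0} = 1
G(18) = mex{1,1} = 0
G(19) = mex{0,0} = 1
G(20) = mex{1,1} = 0
G(21) = mex{0,0} = 1
G(22) = mex{1,1} = 0
G(23) = mex{0,0} = 1
G(24) = mex{1,1} = 0
G_A(24) = 0.
Stack B, S = {2, 3, 4, 8, 9}:
G(0) = 0
G(1) = mex{} = 0
G(2) = mex{0} = 1
G(3) = mex{0,0} = 1
G(4) = mex{1,0,0} = 2
G(5) = mex{1,1,0} = 2
G(6) = mex{2,1,1} = 0
G(7) = mex{2,2,1} = 0
G(8) = mex{0,2,2,0} = 1
G(9) = mex{0,0,2,0,0} = 1
G(10) = mex{1,0,0,1,0} = 2
G(11) = mex{1,1,0,1,1} = 2
G(12) = mex{2,1,1,2,1} = 0
G(13) = mex{2,2,1,2,2} = 0
G(14) = mex{0,2,2,0,2} = 1
G(15) = mex{0,0,2,0,0} = 1
G(16) = mex{1,0,0,1,0} = 2
G(17) = mex{1,1,0,1,1} = 2
G_B(17) = 2.
Combined Grundy value = 0 ⊕ 2 = 2.
A winning move leaves total XOR = 0, i.e. changes one component's Grundy value g to g ⊕ X where X is the current total.
Stack A: need g' = 0⊕2 = 2. Options: 24−1→G=1, 24−5→G=1. Hits: 0.
Stack B: need g' = 2⊕2 = 0. Options: 17−2→G=1, 17−3→G=1, 17−4→G=0, 17−8→G=1, 17−9→G=1. Hits: 1.

1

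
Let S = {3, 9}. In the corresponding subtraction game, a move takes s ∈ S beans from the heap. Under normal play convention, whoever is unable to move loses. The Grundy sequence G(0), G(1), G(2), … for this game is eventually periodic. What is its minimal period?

6

n :  0  1  2  3  4  5  6  7  8  9 10 11 12 13 14 15 16
G :  0  0  0  1  1  1  0  0  0  1  1  1  0  0  0  1  1
G(n+6) = G(n) holds for n = 0,…,8 (a full window of length max(S) = 9), so the sequence is purely periodic with period 6.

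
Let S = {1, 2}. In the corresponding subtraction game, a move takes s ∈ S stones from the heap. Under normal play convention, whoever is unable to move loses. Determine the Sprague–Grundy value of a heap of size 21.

n :  0  1  2  3  4  5  6  7  8  9 10 11 12 13 14 15 16 17 18 19 20 21
G :  0  1  2  0  1  2  0  1  2  0  1  2  0  1  2  0  1  2  0  1  2  0

0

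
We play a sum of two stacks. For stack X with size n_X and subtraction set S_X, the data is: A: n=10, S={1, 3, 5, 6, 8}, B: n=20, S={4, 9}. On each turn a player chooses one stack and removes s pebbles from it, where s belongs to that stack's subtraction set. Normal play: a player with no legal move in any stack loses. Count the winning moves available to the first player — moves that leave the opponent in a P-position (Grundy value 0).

2

Stack A, S = {1, 3, 5, 6, 8}:
G(0) = 0
G(1) = mex{0} = 1
G(2) = mex{1} = 0
G(3) = mex{0,0} = 1
G(4) = mex{1,1} = 0
G(5) = mex{0,0,0} = 1
G(6) = mex{1,1,1,0} = 2
G(7) = mex{2,0,0,1} = 3
G(8) = mex{3,1,1,0,0} = 2
G(9) = mex{2,2,0,1,1} = 3
G(10) = mex{3,3,1,0,0} = 2
G_A(10) = 2.
Stack B, S = {4, 9}:
n :  0  1  2  3  4  5  6  7  8  9 10 11 12 13 14 15 16 17 18 19 20
G :  0  0  0  0  1  1  1  1  0  2  2  2  1  0  0  0  0  1  1  1  1
G_B(20) = 1.
Combined Grundy value = 2 ⊕ 1 = 3.
A winning move leaves total XOR = 0, i.e. changes one component's Grundy value g to g ⊕ X where X is the current total.
Stack A: need g' = 2⊕3 = 1. Options: 10−1→G=3, 10−3→G=3, 10−5→G=1, 10−6→G=0, 10−8→G=0. Hits: 1.
Stack B: need g' = 1⊕3 = 2. Options: 20−4→G=0, 20−9→G=2. Hits: 1.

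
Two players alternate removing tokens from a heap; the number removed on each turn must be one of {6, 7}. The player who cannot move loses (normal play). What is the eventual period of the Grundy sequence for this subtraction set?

G(0) = 0
G(1) = mex{} = 0
G(2) = mex{} = 0
G(3) = mex{} = 0
G(4) = mex{} = 0
G(5) = mex{} = 0
G(6) = mex{0} = 1
G(7) = mex{0,0} = 1
G(8) = mex{0,0} = 1
G(9) = mex{0,0} = 1
G(10) = mex{0,0} = 1
G(11) = mex{0,0} = 1
G(12) = mex{1,0} = 2
G(13) = mex{1,1} = 0
G(14) = mex{1,1} = 0
G(15) = mex{1,1} = 0
G(16) = mex{1,1} = 0
G(17) = mex{1,1} = 0
G(18) = mex{2,1} = 0
G(19) = mex{0,2} = 1
G(20) = mex{0,0} = 1
G(21) = mex{0,0} = 1
G(22) = mex{0,0} = 1
G(23) = mex{0,0} = 1
G(24) = mex{0,0} = 1
G(25) = mex{1,0} = 2
G(26) = mex{1,1} = 0
G(27) = mex{1,1} = 0
G(n+13) = G(n) holds for n = 0,…,6 (a full window of length max(S) = 7), so the sequence is purely periodic with period 13.

13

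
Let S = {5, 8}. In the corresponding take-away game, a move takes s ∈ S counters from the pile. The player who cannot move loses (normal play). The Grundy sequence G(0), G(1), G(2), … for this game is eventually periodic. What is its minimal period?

n :  0  1  2  3  4  5  6  7  8  9 10 11 12 13 14 15 16 17 18 19 20 21 22 23 24 25 26 27
G :  0  0  0  0  0  1  1  1  1  1  2  2  2  0  0  0  0  0  1  1  1  1  1  2  2  2  0  0
G(n+13) = G(n) holds for n = 0,…,7 (a full window of length max(S) = 8), so the sequence is purely periodic with period 13.

13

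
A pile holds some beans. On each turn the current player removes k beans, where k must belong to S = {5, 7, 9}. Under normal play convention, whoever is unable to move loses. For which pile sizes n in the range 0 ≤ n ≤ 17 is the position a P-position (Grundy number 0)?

0, 1, 2, 3, 4, 14, 15, 16, 17

n :  0  1  2  3  4  5  6  7  8  9 10 11 12 13 14 15 16 17
G :  0  0  0  0  0  1  1  1  1  1  2  2  2  2  0  0  0  0
P-positions are exactly the n with G(n) = 0.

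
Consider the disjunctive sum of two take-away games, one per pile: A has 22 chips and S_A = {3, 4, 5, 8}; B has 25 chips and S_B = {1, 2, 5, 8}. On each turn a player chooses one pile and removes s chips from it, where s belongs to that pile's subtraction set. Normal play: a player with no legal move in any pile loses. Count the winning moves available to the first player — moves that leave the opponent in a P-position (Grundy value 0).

Pile A, S = {3, 4, 5, 8}:
n :  0  1  2  3  4  5  6  7  8  9 10 11 12 13 14 15 16 17 18 19 20 21 22
G :  0  0  0  1  1  1  2  2  2  3  3  0  0  0  1  1  1  2  2  2  3  3  0
G_A(22) = 0.
Pile B, S = {1, 2, 5, 8}:
n :  0  1  2  3  4  5  6  7  8  9 10 11 12 13 14 15 16 17 18 19 20 21 22 23 24 25
G :  0  1  2  0  1  2  0  1  2  0  1  2  0  1  2  0  1  2  0  1  2  0  1  2  0  1
G_B(25) = 1.
Combined Grundy value = 0 ⊕ 1 = 1.
A winning move leaves total XOR = 0, i.e. changes one component's Grundy value g to g ⊕ X where X is the current total.
Pile A: need g' = 0⊕1 = 1. Options: 22−3→G=2, 22−4→G=2, 22−5→G=2, 22−8→G=1. Hits: 1.
Pile B: need g' = 1⊕1 = 0. Options: 25−1→G=0, 25−2→G=2, 25−5→G=2, 25−8→G=2. Hits: 1.

2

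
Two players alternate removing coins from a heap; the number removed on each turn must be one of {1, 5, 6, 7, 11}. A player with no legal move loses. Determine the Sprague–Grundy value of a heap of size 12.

n :  0  1  2  3  4  5  6  7  8  9 10 11 12
G :  0  1  0  1  0  1  2  3  2  3  2  3  0

0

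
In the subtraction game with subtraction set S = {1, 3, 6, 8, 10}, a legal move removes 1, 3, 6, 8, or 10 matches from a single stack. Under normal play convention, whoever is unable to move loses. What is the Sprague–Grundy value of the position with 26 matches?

2

G(0) = 0
G(1) = mex{0} = 1
G(2) = mex{1} = 0
G(3) = mex{0,0} = 1
G(4) = mex{1,1} = 0
G(5) = mex{0,0} = 1
G(6) = mex{1,1,0} = 2
G(7) = mex{2,0,1} = 3
G(8) = mex{3,1,0,0} = 2
G(9) = mex{2,2,1,1} = 0
G(10) = mex{0,3,0,0,0} = 1
G(11) = mex{1,2,1,1,1} = 0
G(12) = mex{0,0,2,0,0} = 1
G(13) = mex{1,1,3,1,1} = 0
G(14) = mex{0,0,2,2,0} = 1
G(15) = mex{1,1,0,3,1} = 2
G(16) = mex{2,0,1,2,2} = 3
G(17) = mex{3,1,0,0,3} = 2
G(18) = mex{2,2,1,1,2} = 0
G(19) = mex{0,3,0,0,0} = 1
G(20) = mex{1,2,1,1,1} = 0
G(21) = mex{0,0,2,0,0} = 1
G(22) = mex{1,1,3,1,1} = 0
G(23) = mex{0,0,2,2,0} = 1
G(24) = mex{1,1,0,3,1} = 2
G(25) = mex{2,0,1,2,2} = 3
G(26) = mex{3,1,0,0,3} = 2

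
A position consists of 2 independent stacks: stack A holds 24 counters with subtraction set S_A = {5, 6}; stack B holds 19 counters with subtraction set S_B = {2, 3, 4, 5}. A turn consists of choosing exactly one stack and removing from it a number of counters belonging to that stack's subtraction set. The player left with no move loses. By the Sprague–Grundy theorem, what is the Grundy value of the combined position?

Stack A, S = {5, 6}:
G(0) = 0
G(1) = mex{} = 0
G(2) = mex{} = 0
G(3) = mex{} = 0
G(4) = mex{} = 0
G(5) = mex{0} = 1
G(6) = mex{0,0} = 1
G(7) = mex{0,0} = 1
G(8) = mex{0,0} = 1
G(9) = mex{0,0} = 1
G(10) = mex{1,0} = 2
G(11) = mex{1,1} = 0
G(12) = mex{1,1} = 0
G(13) = mex{1,1} = 0
G(14) = mex{1,1} = 0
G(15) = mex{2,1} = 0
G(16) = mex{0,2} = 1
G(17) = mex{0,0} = 1
G(18) = mex{0,0} = 1
G(19) = mex{0,0} = 1
G(20) = mex{0,0} = 1
G(21) = mex{1,0} = 2
G(22) = mex{1,1} = 0
G(23) = mex{1,1} = 0
G(24) = mex{1,1} = 0
G_A(24) = 0.
Stack B, S = {2, 3, 4, 5}:
n :  0  1  2  3  4  5  6  7  8  9 10 11 12 13 14 15 16 17 18 19
G :  0  0  1  1  2  2  3  0  0  1  1  2  2  3  0  0  1  1  2  2
G_B(19) = 2.
Combined Grundy value = 0 ⊕ 2 = 2.

2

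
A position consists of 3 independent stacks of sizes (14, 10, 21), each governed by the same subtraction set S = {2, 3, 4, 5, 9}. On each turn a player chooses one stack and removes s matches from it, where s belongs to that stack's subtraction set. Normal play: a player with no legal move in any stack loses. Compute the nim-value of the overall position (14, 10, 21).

All stacks use S = {2, 3, 4, 5, 9}:
n :  0  1  2  3  4  5  6  7  8  9 10 11 12 13 14 15 16 17 18 19 20 21
G :  0  0  1  1  2  2  3  0  0  1  1  2  2  3  0  0  1  1  2  2  3  0
Stack A: G(14) = 0.
Stack B: G(10) = 1.
Stack C: G(21) = 0.
Combined Grundy value = 0 ⊕ 1 ⊕ 0 = 1.

1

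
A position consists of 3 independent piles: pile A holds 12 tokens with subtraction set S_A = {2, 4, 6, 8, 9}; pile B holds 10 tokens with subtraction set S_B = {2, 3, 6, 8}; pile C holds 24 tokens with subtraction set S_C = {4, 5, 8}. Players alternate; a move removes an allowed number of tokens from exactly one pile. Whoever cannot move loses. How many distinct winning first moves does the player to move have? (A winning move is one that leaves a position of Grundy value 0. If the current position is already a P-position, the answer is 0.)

Pile A, S = {2, 4, 6, 8, 9}:
n :  0  1  2  3  4  5  6  7  8  9 10 11 12
G :  0  0  1  1  2  2  3  3  4  4  5  0  0
G_A(12) = 0.
Pile B, S = {2, 3, 6, 8}:
n :  0  1  2  3  4  5  6  7  8  9 10
G :  0  0  1  1  2  0  3  1  2  2  0
G_B(10) = 0.
Pile C, S = {4, 5, 8}:
n :  0  1  2  3  4  5  6  7  8  9 10 11 12 13 14 15 16 17 18 19 20 21 22 23 24
G :  0  0  0  0  1  1  1  1  2  2  2  2  0  0  0  0  1  1  1  1  2  2  2  2  0
G_C(24) = 0.
Combined Grundy value = 0 ⊕ 0 ⊕ 0 = 0.
A winning move leaves total XOR = 0, i.e. changes one component's Grundy value g to g ⊕ X where X is the current total.
Pile A: target g' = 0⊕0 = 0, but every legal move changes the Grundy value (mex property), so 0 moves.
Pile B: target g' = 0⊕0 = 0, but every legal move changes the Grundy value (mex property), so 0 moves.
Pile C: target g' = 0⊕0 = 0, but every legal move changes the Grundy value (mex property), so 0 moves.

0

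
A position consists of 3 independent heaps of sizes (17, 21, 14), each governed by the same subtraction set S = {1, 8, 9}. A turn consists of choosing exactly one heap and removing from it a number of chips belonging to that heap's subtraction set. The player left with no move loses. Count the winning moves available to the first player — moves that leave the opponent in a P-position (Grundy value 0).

All heaps use S = {1, 8, 9}:
G(0) = 0
G(1) = mex{0} = 1
G(2) = mex{1} = 0
G(3) = mex{0} = 1
G(4) = mex{1} = 0
G(5) = mex{0} = 1
G(6) = mex{1} = 0
G(7) = mex{0} = 1
G(8) = mex{1,0} = 2
G(9) = mex{2,1,0} = 3
G(10) = mex{3,0,1} = 2
G(11) = mex{2,1,0} = 3
G(12) = mex{3,0,1} = 2
G(13) = mex{2,1,0} = 3
G(14) = mex{3,0,1} = 2
G(15) = mex{2,1,0} = 3
G(16) = mex{3,2,1} = 0
G(17) = mex{0,3,2} = 1
G(18) = mex{1,2,3} = 0
G(19) = mex{0,3,2} = 1
G(20) = mex{1,2,3} = 0
G(21) = mex{0,3,2} = 1
Heap A: G(17) = 1.
Heap B: G(21) = 1.
Heap C: G(14) = 2.
Combined Grundy value = 1 ⊕ 1 ⊕ 2 = 2.
A winning move leaves total XOR = 0, i.e. changes one component's Grundy value g to g ⊕ X where X is the current total.
Heap A: need g' = 1⊕2 = 3. Options: 17−1→G=0, 17−8→G=3, 17−9→G=2. Hits: 1.
Heap B: need g' = 1⊕2 = 3. Options: 21−1→G=0, 21−8→G=3, 21−9→G=2. Hits: 1.
Heap C: need g' = 2⊕2 = 0. Options: 14−1→G=3, 14−8→G=0, 14−9→G=1. Hits: 1.

3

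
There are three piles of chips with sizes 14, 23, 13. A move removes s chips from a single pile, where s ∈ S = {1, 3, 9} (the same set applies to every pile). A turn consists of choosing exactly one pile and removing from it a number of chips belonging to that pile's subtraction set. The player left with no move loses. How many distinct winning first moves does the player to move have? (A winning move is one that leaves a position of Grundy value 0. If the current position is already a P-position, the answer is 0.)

0

All piles use S = {1, 3, 9}:
n :  0  1  2  3  4  5  6  7  8  9 10 11 12 13 14 15 16 17 18 19 20 21 22 23
G :  0  1  0  1  0  1  0  1  0  1  0  1  0  1  0  1  0  1  0  1  0  1  0  1
Pile A: G(14) = 0.
Pile B: G(23) = 1.
Pile C: G(13) = 1.
Combined Grundy value = 0 ⊕ 1 ⊕ 1 = 0.
A winning move leaves total XOR = 0, i.e. changes one component's Grundy value g to g ⊕ X where X is the current total.
Pile A: target g' = 0⊕0 = 0, but every legal move changes the Grundy value (mex property), so 0 moves.
Pile B: target g' = 1⊕0 = 1, but every legal move changes the Grundy value (mex property), so 0 moves.
Pile C: target g' = 1⊕0 = 1, but every legal move changes the Grundy value (mex property), so 0 moves.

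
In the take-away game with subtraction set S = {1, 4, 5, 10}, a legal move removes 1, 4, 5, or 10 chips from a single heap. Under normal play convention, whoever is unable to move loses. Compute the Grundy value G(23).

n :  0  1  2  3  4  5  6  7  8  9 10 11 12 13 14 15 16 17 18 19 20 21 22 23
G :  0  1  0  1  2  3  2  3  0  1  4  0  1  2  0  1  3  0  1  2  0  1  2  0

0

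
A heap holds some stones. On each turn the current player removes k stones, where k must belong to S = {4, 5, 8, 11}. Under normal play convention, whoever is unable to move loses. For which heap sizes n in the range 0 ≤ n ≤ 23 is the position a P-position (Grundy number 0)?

0, 1, 2, 3, 15, 16, 17, 18

G(0) = 0
G(1) = mex{} = 0
G(2) = mex{} = 0
G(3) = mex{} = 0
G(4) = mex{0} = 1
G(5) = mex{0,0} = 1
G(6) = mex{0,0} = 1
G(7) = mex{0,0} = 1
G(8) = mex{1,0,0} = 2
G(9) = mex{1,1,0} = 2
G(10) = mex{1,1,0} = 2
G(11) = mex{1,1,0,0} = 2
G(12) = mex{2,1,1,0} = 3
G(13) = mex{2,2,1,0} = 3
G(14) = mex{2,2,1,0} = 3
G(15) = mex{2,2,1,1} = 0
G(16) = mex{3,2,2,1} = 0
G(17) = mex{3,3,2,1} = 0
G(18) = mex{3,3,2,1} = 0
G(19) = mex{0,3,2,2} = 1
G(20) = mex{0,0,3,2} = 1
G(21) = mex{0,0,3,2} = 1
G(22) = mex{0,0,3,2} = 1
G(23) = mex{1,0,0,3} = 2
P-positions are exactly the n with G(n) = 0.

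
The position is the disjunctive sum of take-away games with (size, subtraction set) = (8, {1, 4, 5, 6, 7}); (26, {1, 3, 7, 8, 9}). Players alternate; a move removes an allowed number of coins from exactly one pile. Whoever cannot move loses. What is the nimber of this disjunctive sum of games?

6

Pile A, S = {1, 4, 5, 6, 7}:
G(0) = 0
G(1) = mex{0} = 1
G(2) = mex{1} = 0
G(3) = mex{0} = 1
G(4) = mex{1,0} = 2
G(5) = mex{2,1,0} = 3
G(6) = mex{3,0,1,0} = 2
G(7) = mex{2,1,0,1,0} = 3
G(8) = mex{3,2,1,0,1} = 4
G_A(8) = 4.
Pile B, S = {1, 3, 7, 8, 9}:
G(0) = 0
G(1) = mex{0} = 1
G(2) = mex{1} = 0
G(3) = mex{0,0} = 1
G(4) = mex{1,1} = 0
G(5) = mex{0,0} = 1
G(6) = mex{1,1} = 0
G(7) = mex{0,0,0} = 1
G(8) = mex{1,1,1,0} = 2
G(9) = mex{2,0,0,1,0} = 3
G(10) = mex{3,1,1,0,1} = 2
G(11) = mex{2,2,0,1,0} = 3
G(12) = mex{3,3,1,0,1} = 2
G(13) = mex{2,2,0,1,0} = 3
G(14) = mex{3,3,1,0,1} = 2
G(15) = mex{2,2,2,1,0} = 3
G(16) = mex{3,3,3,2,1} = 0
G(17) = mex{0,2,2,3,2} = 1
G(18) = mex{1,3,3,2,3} = 0
G(19) = mex{0,0,2,3,2} = 1
G(20) = mex{1,1,3,2,3} = 0
G(21) = mex{0,0,2,3,2} = 1
G(22) = mex{1,1,3,2,3} = 0
G(23) = mex{0,0,0,3,2} = 1
G(24) = mex{1,1,1,0,3} = 2
G(25) = mex{2,0,0,1,0} = 3
G(26) = mex{3,1,1,0,1} = 2
G_B(26) = 2.
Combined Grundy value = 4 ⊕ 2 = 6.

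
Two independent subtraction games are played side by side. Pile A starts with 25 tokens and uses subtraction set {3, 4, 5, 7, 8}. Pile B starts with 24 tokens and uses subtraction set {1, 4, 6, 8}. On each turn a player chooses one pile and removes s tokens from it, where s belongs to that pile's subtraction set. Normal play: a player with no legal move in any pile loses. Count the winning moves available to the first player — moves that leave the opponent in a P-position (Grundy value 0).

Pile A, S = {3, 4, 5, 7, 8}:
G(0) = 0
G(1) = mex{} = 0
G(2) = mex{} = 0
G(3) = mex{0} = 1
G(4) = mex{0,0} = 1
G(5) = mex{0,0,0} = 1
G(6) = mex{1,0,0} = 2
G(7) = mex{1,1,0,0} = 2
G(8) = mex{1,1,1,0,0} = 2
G(9) = mex{2,1,1,0,0} = 3
G(10) = mex{2,2,1,1,0} = 3
G(11) = mex{2,2,2,1,1} = 0
G(12) = mex{3,2,2,1,1} = 0
G(13) = mex{3,3,2,2,1} = 0
G(14) = mex{0,3,3,2,2} = 1
G(15) = mex{0,0,3,2,2} = 1
G(16) = mex{0,0,0,3,2} = 1
G(17) = mex{1,0,0,3,3} = 2
G(18) = mex{1,1,0,0,3} = 2
G(19) = mex{1,1,1,0,0} = 2
G(20) = mex{2,1,1,0,0} = 3
G(21) = mex{2,2,1,1,0} = 3
G(22) = mex{2,2,2,1,1} = 0
G(23) = mex{3,2,2,1,1} = 0
G(24) = mex{3,3,2,2,1} = 0
G(25) = mex{0,3,3,2,2} = 1
G_A(25) = 1.
Pile B, S = {1, 4, 6, 8}:
G(0) = 0
G(1) = mex{0} = 1
G(2) = mex{1} = 0
G(3) = mex{0} = 1
G(4) = mex{1,0} = 2
G(5) = mex{2,1} = 0
G(6) = mex{0,0,0} = 1
G(7) = mex{1,1,1} = 0
G(8) = mex{0,2,0,0} = 1
G(9) = mex{1,0,1,1} = 2
G(10) = mex{2,1,2,0} = 3
G(11) = mex{3,0,0,1} = 2
G(12) = mex{2,1,1,2} = 0
G(13) = mex{0,2,0,0} = 1
G(14) = mex{1,3,1,1} = 0
G(15) = mex{0,2,2,0} = 1
G(16) = mex{1,0,3,1} = 2
G(17) = mex{2,1,2,2} = 0
G(18) = mex{0,0,0,3} = 1
G(19) = mex{1,1,1,2} = 0
G(20) = mex{0,2,0,0} = 1
G(21) = mex{1,0,1,1} = 2
G(22) = mex{2,1,2,0} = 3
G(23) = mex{3,0,0,1} = 2
G(24) = mex{2,1,1,2} = 0
G_B(24) = 0.
Combined Grundy value = 1 ⊕ 0 = 1.
A winning move leaves total XOR = 0, i.e. changes one component's Grundy value g to g ⊕ X where X is the current total.
Pile A: need g' = 1⊕1 = 0. Options: 25−3→G=0, 25−4→G=3, 25−5→G=3, 25−7→G=2, 25−8→G=2. Hits: 1.
Pile B: need g' = 0⊕1 = 1. Options: 24−1→G=2, 24−4→G=1, 24−6→G=1, 24−8→G=2. Hits: 2.

3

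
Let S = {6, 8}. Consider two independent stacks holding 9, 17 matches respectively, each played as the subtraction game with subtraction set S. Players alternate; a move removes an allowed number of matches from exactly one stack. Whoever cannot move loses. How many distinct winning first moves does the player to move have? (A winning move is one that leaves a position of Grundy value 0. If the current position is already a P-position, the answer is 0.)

4

All stacks use S = {6, 8}:
n :  0  1  2  3  4  5  6  7  8  9 10 11 12 13 14 15 16 17
G :  0  0  0  0  0  0  1  1  1  1  1  1  2  2  0  0  0  0
Stack A: G(9) = 1.
Stack B: G(17) = 0.
Combined Grundy value = 1 ⊕ 0 = 1.
A winning move leaves total XOR = 0, i.e. changes one component's Grundy value g to g ⊕ X where X is the current total.
Stack A: need g' = 1⊕1 = 0. Options: 9−6→G=0, 9−8→G=0. Hits: 2.
Stack B: need g' = 0⊕1 = 1. Options: 17−6→G=1, 17−8→G=1. Hits: 2.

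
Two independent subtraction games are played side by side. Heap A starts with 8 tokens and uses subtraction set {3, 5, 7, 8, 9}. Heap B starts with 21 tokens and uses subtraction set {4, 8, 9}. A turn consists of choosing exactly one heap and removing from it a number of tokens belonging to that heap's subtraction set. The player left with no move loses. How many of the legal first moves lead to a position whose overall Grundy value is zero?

Heap A, S = {3, 5, 7, 8, 9}:
n : 0 1 2 3 4 5 6 7 8
G : 0 0 0 1 1 1 2 2 2
G_A(8) = 2.
Heap B, S = {4, 8, 9}:
n :  0  1  2  3  4  5  6  7  8  9 10 11 12 13 14 15 16 17 18 19 20 21
G :  0  0  0  0  1  1  1  1  2  2  2  2  3  0  0  0  0  1  1  1  1  2
G_B(21) = 2.
Combined Grundy value = 2 ⊕ 2 = 0.
A winning move leaves total XOR = 0, i.e. changes one component's Grundy value g to g ⊕ X where X is the current total.
Heap A: target g' = 2⊕0 = 2, but every legal move changes the Grundy value (mex property), so 0 moves.
Heap B: target g' = 2⊕0 = 2, but every legal move changes the Grundy value (mex property), so 0 moves.

0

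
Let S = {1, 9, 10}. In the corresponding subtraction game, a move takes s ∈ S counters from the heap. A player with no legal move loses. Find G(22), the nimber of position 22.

G(0) = 0
G(1) = mex{0} = 1
G(2) = mex{1} = 0
G(3) = mex{0} = 1
G(4) = mex{1} = 0
G(5) = mex{0} = 1
G(6) = mex{1} = 0
G(7) = mex{0} = 1
G(8) = mex{1} = 0
G(9) = mex{0,0} = 1
G(10) = mex{1,1,0} = 2
G(11) = mex{2,0,1} = 3
G(12) = mex{3,1,0} = 2
G(13) = mex{2,0,1} = 3
G(14) = mex{3,1,0} = 2
G(15) = mex{2,0,1} = 3
G(16) = mex{3,1,0} = 2
G(17) = mex{2,0,1} = 3
G(18) = mex{3,1,0} = 2
G(19) = mex{2,2,1} = 0
G(20) = mex{0,3,2} = 1
G(21) = mex{1,2,3} = 0
G(22) = mex{0,3,2} = 1

1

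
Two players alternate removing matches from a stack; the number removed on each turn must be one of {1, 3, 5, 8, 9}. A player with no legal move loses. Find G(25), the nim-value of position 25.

G(0) = 0
G(1) = mex{0} = 1
G(2) = mex{1} = 0
G(3) = mex{0,0} = 1
G(4) = mex{1,1} = 0
G(5) = mex{0,0,0} = 1
G(6) = mex{1,1,1} = 0
G(7) = mex{0,0,0} = 1
G(8) = mex{1,1,1,0} = 2
G(9) = mex{2,0,0,1,0} = 3
G(10) = mex{3,1,1,0,1} = 2
G(11) = mex{2,2,0,1,0} = 3
G(12) = mex{3,3,1,0,1} = 2
G(13) = mex{2,2,2,1,0} = 3
G(14) = mex{3,3,3,0,1} = 2
G(15) = mex{2,2,2,1,0} = 3
G(16) = mex{3,3,3,2,1} = 0
G(17) = mex{0,2,2,3,2} = 1
G(18) = mex{1,3,3,2,3} = 0
G(19) = mex{0,0,2,3,2} = 1
G(20) = mex{1,1,3,2,3} = 0
G(21) = mex{0,0,0,3,2} = 1
G(22) = mex{1,1,1,2,3} = 0
G(23) = mex{0,0,0,3,2} = 1
G(24) = mex{1,1,1,0,3} = 2
G(25) = mex{2,0,0,1,0} = 3

3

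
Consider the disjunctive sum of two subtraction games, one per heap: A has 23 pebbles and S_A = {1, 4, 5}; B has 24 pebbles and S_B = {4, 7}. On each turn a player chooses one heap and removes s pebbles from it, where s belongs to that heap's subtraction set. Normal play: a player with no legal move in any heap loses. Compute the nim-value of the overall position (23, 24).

Heap A, S = {1, 4, 5}:
n :  0  1  2  3  4  5  6  7  8  9 10 11 12 13 14 15 16 17 18 19 20 21 22 23
G :  0  1  0  1  2  3  2  3  0  1  0  1  2  3  2  3  0  1  0  1  2  3  2  3
G_A(23) = 3.
Heap B, S = {4, 7}:
G(0) = 0
G(1) = mex{} = 0
G(2) = mex{} = 0
G(3) = mex{} = 0
G(4) = mex{0} = 1
G(5) = mex{0} = 1
G(6) = mex{0} = 1
G(7) = mex{0,0} = 1
G(8) = mex{1,0} = 2
G(9) = mex{1,0} = 2
G(10) = mex{1,0} = 2
G(11) = mex{1,1} = 0
G(12) = mex{2,1} = 0
G(13) = mex{2,1} = 0
G(14) = mex{2,1} = 0
G(15) = mex{0,2} = 1
G(16) = mex{0,2} = 1
G(17) = mex{0,2} = 1
G(18) = mex{0,0} = 1
G(19) = mex{1,0} = 2
G(20) = mex{1,0} = 2
G(21) = mex{1,0} = 2
G(22) = mex{1,1} = 0
G(23) = mex{2,1} = 0
G(24) = mex{2,1} = 0
G_B(24) = 0.
Combined Grundy value = 3 ⊕ 0 = 3.

3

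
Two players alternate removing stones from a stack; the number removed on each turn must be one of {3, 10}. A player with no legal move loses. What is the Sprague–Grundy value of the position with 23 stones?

n :  0  1  2  3  4  5  6  7  8  9 10 11 12 13 14 15 16 17 18 19 20 21 22 23
G :  0  0  0  1  1  1  0  0  0  1  1  1  2  0  0  0  1  1  1  0  0  0  1  1

1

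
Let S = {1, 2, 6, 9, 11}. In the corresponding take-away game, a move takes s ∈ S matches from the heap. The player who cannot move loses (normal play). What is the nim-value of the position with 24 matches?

n :  0  1  2  3  4  5  6  7  8  9 10 11 12 13 14 15 16 17 18 19 20 21 22 23 24
G :  0  1  2  0  1  2  3  0  1  2  0  1  2  3  4  0  1  2  3  4  0  1  2  0  1

1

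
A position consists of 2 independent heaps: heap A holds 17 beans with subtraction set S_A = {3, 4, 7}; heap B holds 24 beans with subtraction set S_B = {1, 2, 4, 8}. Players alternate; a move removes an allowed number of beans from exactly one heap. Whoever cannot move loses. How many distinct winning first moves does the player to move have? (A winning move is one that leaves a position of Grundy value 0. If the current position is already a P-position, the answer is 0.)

3

Heap A, S = {3, 4, 7}:
n :  0  1  2  3  4  5  6  7  8  9 10 11 12 13 14 15 16 17
G :  0  0  0  1  1  1  2  2  2  3  0  0  0  1  1  1  2  2
G_A(17) = 2.
Heap B, S = {1, 2, 4, 8}:
n :  0  1  2  3  4  5  6  7  8  9 10 11 12 13 14 15 16 17 18 19 20 21 22 23 24
G :  0  1  2  0  1  2  0  1  2  0  1  2  0  1  2  0  1  2  0  1  2  0  1  2  0
G_B(24) = 0.
Combined Grundy value = 2 ⊕ 0 = 2.
A winning move leaves total XOR = 0, i.e. changes one component's Grundy value g to g ⊕ X where X is the current total.
Heap A: need g' = 2⊕2 = 0. Options: 17−3→G=1, 17−4→G=1, 17−7→G=0. Hits: 1.
Heap B: need g' = 0⊕2 = 2. Options: 24−1→G=2, 24−2→G=1, 24−4→G=2, 24−8→G=1. Hits: 2.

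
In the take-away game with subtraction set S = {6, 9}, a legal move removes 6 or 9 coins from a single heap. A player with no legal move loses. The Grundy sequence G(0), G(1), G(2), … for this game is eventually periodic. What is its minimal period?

15

G(0) = 0
G(1) = mex{} = 0
G(2) = mex{} = 0
G(3) = mex{} = 0
G(4) = mex{} = 0
G(5) = mex{} = 0
G(6) = mex{0} = 1
G(7) = mex{0} = 1
G(8) = mex{0} = 1
G(9) = mex{0,0} = 1
G(10) = mex{0,0} = 1
G(11) = mex{0,0} = 1
G(12) = mex{1,0} = 2
G(13) = mex{1,0} = 2
G(14) = mex{1,0} = 2
G(15) = mex{1,1} = 0
G(16) = mex{1,1} = 0
G(17) = mex{1,1} = 0
G(18) = mex{2,1} = 0
G(19) = mex{2,1} = 0
G(20) = mex{2,1} = 0
G(21) = mex{0,2} = 1
G(22) = mex{0,2} = 1
G(23) = mex{0,2} = 1
G(24) = mex{0,0} = 1
G(25) = mex{0,0} = 1
G(26) = mex{0,0} = 1
G(27) = mex{1,0} = 2
G(28) = mex{1,0} = 2
G(29) = mex{1,0} = 2
G(30) = mex{1,1} = 0
G(31) = mex{1,1} = 0
G(n+15) = G(n) holds for n = 0,…,8 (a full window of length max(S) = 9), so the sequence is purely periodic with period 15.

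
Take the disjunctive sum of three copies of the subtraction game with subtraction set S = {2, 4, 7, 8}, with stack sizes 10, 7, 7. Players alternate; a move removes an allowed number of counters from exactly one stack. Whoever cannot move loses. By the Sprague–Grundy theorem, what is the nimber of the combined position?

2

All stacks use S = {2, 4, 7, 8}:
n :  0  1  2  3  4  5  6  7  8  9 10
G :  0  0  1  1  2  2  0  3  1  4  2
Stack A: G(10) = 2.
Stack B: G(7) = 3.
Stack C: G(7) = 3.
Combined Grundy value = 2 ⊕ 3 ⊕ 3 = 2.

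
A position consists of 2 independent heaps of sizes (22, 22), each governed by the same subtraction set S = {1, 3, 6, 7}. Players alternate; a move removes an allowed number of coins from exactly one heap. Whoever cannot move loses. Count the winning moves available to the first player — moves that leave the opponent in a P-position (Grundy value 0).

All heaps use S = {1, 3, 6, 7}:
G(0) = 0
G(1) = mex{0} = 1
G(2) = mex{1} = 0
G(3) = mex{0,0} = 1
G(4) = mex{1,1} = 0
G(5) = mex{0,0} = 1
G(6) = mex{1,1,0} = 2
G(7) = mex{2,0,1,0} = 3
G(8) = mex{3,1,0,1} = 2
G(9) = mex{2,2,1,0} = 3
G(10) = mex{3,3,0,1} = 2
G(11) = mex{2,2,1,0} = 3
G(12) = mex{3,3,2,1} = 0
G(13) = mex{0,2,3,2} = 1
G(14) = mex{1,3,2,3} = 0
G(15) = mex{0,0,3,2} = 1
G(16) = mex{1,1,2,3} = 0
G(17) = mex{0,0,3,2} = 1
G(18) = mex{1,1,0,3} = 2
G(19) = mex{2,0,1,0} = 3
G(20) = mex{3,1,0,1} = 2
G(21) = mex{2,2,1,0} = 3
G(22) = mex{3,3,0,1} = 2
Heap A: G(22) = 2.
Heap B: G(22) = 2.
Combined Grundy value = 2 ⊕ 2 = 0.
A winning move leaves total XOR = 0, i.e. changes one component's Grundy value g to g ⊕ X where X is the current total.
Heap A: target g' = 2⊕0 = 2, but every legal move changes the Grundy value (mex property), so 0 moves.
Heap B: target g' = 2⊕0 = 2, but every legal move changes the Grundy value (mex property), so 0 moves.

0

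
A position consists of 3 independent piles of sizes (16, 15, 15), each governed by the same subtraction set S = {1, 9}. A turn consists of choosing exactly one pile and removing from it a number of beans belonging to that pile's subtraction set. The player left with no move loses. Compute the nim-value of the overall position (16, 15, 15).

All piles use S = {1, 9}:
G(0) = 0
G(1) = mex{0} = 1
G(2) = mex{1} = 0
G(3) = mex{0} = 1
G(4) = mex{1} = 0
G(5) = mex{0} = 1
G(6) = mex{1} = 0
G(7) = mex{0} = 1
G(8) = mex{1} = 0
G(9) = mex{0,0} = 1
G(10) = mex{1,1} = 0
G(11) = mex{0,0} = 1
G(12) = mex{1,1} = 0
G(13) = mex{0,0} = 1
G(14) = mex{1,1} = 0
G(15) = mex{0,0} = 1
G(16) = mex{1,1} = 0
Pile A: G(16) = 0.
Pile B: G(15) = 1.
Pile C: G(15) = 1.
Combined Grundy value = 0 ⊕ 1 ⊕ 1 = 0.

0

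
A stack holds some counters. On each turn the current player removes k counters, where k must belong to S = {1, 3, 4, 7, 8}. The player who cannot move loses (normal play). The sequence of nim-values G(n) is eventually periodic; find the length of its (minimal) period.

11

G(0) = 0
G(1) = mex{0} = 1
G(2) = mex{1} = 0
G(3) = mex{0,0} = 1
G(4) = mex{1,1,0} = 2
G(5) = mex{2,0,1} = 3
G(6) = mex{3,1,0} = 2
G(7) = mex{2,2,1,0} = 3
G(8) = mex{3,3,2,1,0} = 4
G(9) = mex{4,2,3,0,1} = 5
G(10) = mex{5,3,2,1,0} = 4
G(11) = mex{4,4,3,2,1} = 0
G(12) = mex{0,5,4,3,2} = 1
G(13) = mex{1,4,5,2,3} = 0
G(14) = mex{0,0,4,3,2} = 1
G(15) = mex{1,1,0,4,3} = 2
G(16) = mex{2,0,1,5,4} = 3
G(17) = mex{3,1,0,4,5} = 2
G(18) = mex{2,2,1,0,4} = 3
G(19) = mex{3,3,2,1,0} = 4
G(20) = mex{4,2,3,0,1} = 5
G(21) = mex{5,3,2,1,0} = 4
G(22) = mex{4,4,3,2,1} = 0
G(23) = mex{0,5,4,3,2} = 1
G(n+11) = G(n) holds for n = 0,…,7 (a full window of length max(S) = 8), so the sequence is purely periodic with period 11.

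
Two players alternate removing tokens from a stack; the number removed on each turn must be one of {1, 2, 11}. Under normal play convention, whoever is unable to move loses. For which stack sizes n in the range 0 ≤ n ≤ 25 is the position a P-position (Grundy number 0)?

0, 3, 6, 9, 12, 15, 18, 21, 24

n :  0  1  2  3  4  5  6  7  8  9 10 11 12 13 14 15 16 17 18 19 20 21 22 23 24 25
G :  0  1  2  0  1  2  0  1  2  0  1  2  0  1  2  0  1  2  0  1  2  0  1  2  0  1
P-positions are exactly the n with G(n) = 0.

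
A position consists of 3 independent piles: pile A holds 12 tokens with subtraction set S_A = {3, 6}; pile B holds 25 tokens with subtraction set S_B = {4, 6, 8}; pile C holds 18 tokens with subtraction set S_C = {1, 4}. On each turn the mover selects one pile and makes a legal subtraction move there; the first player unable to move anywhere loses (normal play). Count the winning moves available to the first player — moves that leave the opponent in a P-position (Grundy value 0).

0

Pile A, S = {3, 6}:
G(0) = 0
G(1) = mex{} = 0
G(2) = mex{} = 0
G(3) = mex{0} = 1
G(4) = mex{0} = 1
G(5) = mex{0} = 1
G(6) = mex{1,0} = 2
G(7) = mex{1,0} = 2
G(8) = mex{1,0} = 2
G(9) = mex{2,1} = 0
G(10) = mex{2,1} = 0
G(11) = mex{2,1} = 0
G(12) = mex{0,2} = 1
G_A(12) = 1.
Pile B, S = {4, 6, 8}:
n :  0  1  2  3  4  5  6  7  8  9 10 11 12 13 14 15 16 17 18 19 20 21 22 23 24 25
G :  0  0  0  0  1  1  1  1  2  2  2  2  0  0  0  0  1  1  1  1  2  2  2  2  0  0
G_B(25) = 0.
Pile C, S = {1, 4}:
G(0) = 0
G(1) = mex{0} = 1
G(2) = mex{1} = 0
G(3) = mex{0} = 1
G(4) = mex{1,0} = 2
G(5) = mex{2,1} = 0
G(6) = mex{0,0} = 1
G(7) = mex{1,1} = 0
G(8) = mex{0,2} = 1
G(9) = mex{1,0} = 2
G(10) = mex{2,1} = 0
G(11) = mex{0,0} = 1
G(12) = mex{1,1} = 0
G(13) = mex{0,2} = 1
G(14) = mex{1,0} = 2
G(15) = mex{2,1} = 0
G(16) = mex{0,0} = 1
G(17) = mex{1,1} = 0
G(18) = mex{0,2} = 1
G_C(18) = 1.
Combined Grundy value = 1 ⊕ 0 ⊕ 1 = 0.
A winning move leaves total XOR = 0, i.e. changes one component's Grundy value g to g ⊕ X where X is the current total.
Pile A: target g' = 1⊕0 = 1, but every legal move changes the Grundy value (mex property), so 0 moves.
Pile B: target g' = 0⊕0 = 0, but every legal move changes the Grundy value (mex property), so 0 moves.
Pile C: target g' = 1⊕0 = 1, but every legal move changes the Grundy value (mex property), so 0 moves.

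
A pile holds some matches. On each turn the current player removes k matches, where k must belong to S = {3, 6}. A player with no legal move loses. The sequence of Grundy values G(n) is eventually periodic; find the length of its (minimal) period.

9

n :  0  1  2  3  4  5  6  7  8  9 10 11 12 13 14 15 16 17 18 19
G :  0  0  0  1  1  1  2  2  2  0  0  0  1  1  1  2  2  2  0  0
G(n+9) = G(n) holds for n = 0,…,5 (a full window of length max(S) = 6), so the sequence is purely periodic with period 9.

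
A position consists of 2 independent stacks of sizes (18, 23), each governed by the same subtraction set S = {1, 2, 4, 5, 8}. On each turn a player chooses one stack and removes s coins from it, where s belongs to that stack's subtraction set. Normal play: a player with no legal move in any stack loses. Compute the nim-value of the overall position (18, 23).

All stacks use S = {1, 2, 4, 5, 8}:
n :  0  1  2  3  4  5  6  7  8  9 10 11 12 13 14 15 16 17 18 19 20 21 22 23
G :  0  1  2  0  1  2  0  1  2  0  1  2  0  1  2  0  1  2  0  1  2  0  1  2
Stack A: G(18) = 0.
Stack B: G(23) = 2.
Combined Grundy value = 0 ⊕ 2 = 2.

2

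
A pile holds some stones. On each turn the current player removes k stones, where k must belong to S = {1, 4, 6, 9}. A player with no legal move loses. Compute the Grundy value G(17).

0

G(0) = 0
G(1) = mex{0} = 1
G(2) = mex{1} = 0
G(3) = mex{0} = 1
G(4) = mex{1,0} = 2
G(5) = mex{2,1} = 0
G(6) = mex{0,0,0} = 1
G(7) = mex{1,1,1} = 0
G(8) = mex{0,2,0} = 1
G(9) = mex{1,0,1,0} = 2
G(10) = mex{2,1,2,1} = 0
G(11) = mex{0,0,0,0} = 1
G(12) = mex{1,1,1,1} = 0
G(13) = mex{0,2,0,2} = 1
G(14) = mex{1,0,1,0} = 2
G(15) = mex{2,1,2,1} = 0
G(16) = mex{0,0,0,0} = 1
G(17) = mex{1,1,1,1} = 0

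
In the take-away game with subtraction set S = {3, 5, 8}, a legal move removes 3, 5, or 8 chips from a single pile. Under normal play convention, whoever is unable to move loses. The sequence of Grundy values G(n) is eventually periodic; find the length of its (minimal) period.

11

G(0) = 0
G(1) = mex{} = 0
G(2) = mex{} = 0
G(3) = mex{0} = 1
G(4) = mex{0} = 1
G(5) = mex{0,0} = 1
G(6) = mex{1,0} = 2
G(7) = mex{1,0} = 2
G(8) = mex{1,1,0} = 2
G(9) = mex{2,1,0} = 3
G(10) = mex{2,1,0} = 3
G(11) = mex{2,2,1} = 0
G(12) = mex{3,2,1} = 0
G(13) = mex{3,2,1} = 0
G(14) = mex{0,3,2} = 1
G(15) = mex{0,3,2} = 1
G(16) = mex{0,0,2} = 1
G(17) = mex{1,0,3} = 2
G(18) = mex{1,0,3} = 2
G(19) = mex{1,1,0} = 2
G(20) = mex{2,1,0} = 3
G(21) = mex{2,1,0} = 3
G(22) = mex{2,2,1} = 0
G(23) = mex{3,2,1} = 0
G(n+11) = G(n) holds for n = 0,…,7 (a full window of length max(S) = 8), so the sequence is purely periodic with period 11.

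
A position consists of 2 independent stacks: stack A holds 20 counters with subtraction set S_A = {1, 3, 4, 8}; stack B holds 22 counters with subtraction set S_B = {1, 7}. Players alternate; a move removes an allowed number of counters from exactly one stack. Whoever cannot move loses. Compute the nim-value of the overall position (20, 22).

Stack A, S = {1, 3, 4, 8}:
G(0) = 0
G(1) = mex{0} = 1
G(2) = mex{1} = 0
G(3) = mex{0,0} = 1
G(4) = mex{1,1,0} = 2
G(5) = mex{2,0,1} = 3
G(6) = mex{3,1,0} = 2
G(7) = mex{2,2,1} = 0
G(8) = mex{0,3,2,0} = 1
G(9) = mex{1,2,3,1} = 0
G(10) = mex{0,0,2,0} = 1
G(11) = mex{1,1,0,1} = 2
G(12) = mex{2,0,1,2} = 3
G(13) = mex{3,1,0,3} = 2
G(14) = mex{2,2,1,2} = 0
G(15) = mex{0,3,2,0} = 1
G(16) = mex{1,2,3,1} = 0
G(17) = mex{0,0,2,0} = 1
G(18) = mex{1,1,0,1} = 2
G(19) = mex{2,0,1,2} = 3
G(20) = mex{3,1,0,3} = 2
G_A(20) = 2.
Stack B, S = {1, 7}:
G(0) = 0
G(1) = mex{0} = 1
G(2) = mex{1} = 0
G(3) = mex{0} = 1
G(4) = mex{1} = 0
G(5) = mex{0} = 1
G(6) = mex{1} = 0
G(7) = mex{0,0} = 1
G(8) = mex{1,1} = 0
G(9) = mex{0,0} = 1
G(10) = mex{1,1} = 0
G(11) = mex{0,0} = 1
G(12) = mex{1,1} = 0
G(13) = mex{0,0} = 1
G(14) = mex{1,1} = 0
G(15) = mex{0,0} = 1
G(16) = mex{1,1} = 0
G(17) = mex{0,0} = 1
G(18) = mex{1,1} = 0
G(19) = mex{0,0} = 1
G(20) = mex{1,1} = 0
G(21) = mex{0,0} = 1
G(22) = mex{1,1} = 0
G_B(22) = 0.
Combined Grundy value = 2 ⊕ 0 = 2.

2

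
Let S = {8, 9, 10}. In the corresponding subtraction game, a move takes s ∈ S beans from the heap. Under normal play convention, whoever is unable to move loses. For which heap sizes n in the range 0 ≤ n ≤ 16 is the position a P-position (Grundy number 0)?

n :  0  1  2  3  4  5  6  7  8  9 10 11 12 13 14 15 16
G :  0  0  0  0  0  0  0  0  1  1  1  1  1  1  1  1  2
P-positions are exactly the n with G(n) = 0.

0, 1, 2, 3, 4, 5, 6, 7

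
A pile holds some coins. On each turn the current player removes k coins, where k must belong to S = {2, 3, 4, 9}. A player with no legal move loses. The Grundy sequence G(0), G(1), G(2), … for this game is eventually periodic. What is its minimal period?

n :  0  1  2  3  4  5  6  7  8  9 10 11 12 13 14 15 16
G :  0  0  1  1  2  2  0  0  1  1  2  2  0  0  1  1  2
G(n+6) = G(n) holds for n = 0,…,8 (a full window of length max(S) = 9), so the sequence is purely periodic with period 6.

6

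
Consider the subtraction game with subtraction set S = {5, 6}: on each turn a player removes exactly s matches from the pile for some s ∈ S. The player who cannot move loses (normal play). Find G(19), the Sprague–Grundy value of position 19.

n :  0  1  2  3  4  5  6  7  8  9 10 11 12 13 14 15 16 17 18 19
G :  0  0  0  0  0  1  1  1  1  1  2  0  0  0  0  0  1  1  1  1

1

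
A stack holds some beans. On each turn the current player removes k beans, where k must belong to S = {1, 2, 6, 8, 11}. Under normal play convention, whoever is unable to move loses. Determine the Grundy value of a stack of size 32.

n :  0  1  2  3  4  5  6  7  8  9 10 11 12 13 14 15 16 17 18 19 20 21 22 23 24 25 26 27 28 29 30 31 32
G :  0  1  2  0  1  2  3  0  1  2  0  1  2  3  4  5  3  0  1  2  0  1  2  3  0  1  2  0  1  2  3  4  5

5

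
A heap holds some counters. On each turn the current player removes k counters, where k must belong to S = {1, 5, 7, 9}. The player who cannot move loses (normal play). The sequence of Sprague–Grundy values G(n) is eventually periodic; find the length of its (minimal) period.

2

G(0) = 0
G(1) = mex{0} = 1
G(2) = mex{1} = 0
G(3) = mex{0} = 1
G(4) = mex{1} = 0
G(5) = mex{0,0} = 1
G(6) = mex{1,1} = 0
G(7) = mex{0,0,0} = 1
G(8) = mex{1,1,1} = 0
G(9) = mex{0,0,0,0} = 1
G(10) = mex{1,1,1,1} = 0
G(11) = mex{0,0,0,0} = 1
G(12) = mex{1,1,1,1} = 0
G(13) = mex{0,0,0,0} = 1
G(14) = mex{1,1,1,1} = 0
G(n+2) = G(n) holds for n = 0,…,8 (a full window of length max(S) = 9), so the sequence is purely periodic with period 2.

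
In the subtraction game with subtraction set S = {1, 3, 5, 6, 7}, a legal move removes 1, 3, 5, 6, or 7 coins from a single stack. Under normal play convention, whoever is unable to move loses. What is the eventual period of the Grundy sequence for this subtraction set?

12

n :  0  1  2  3  4  5  6  7  8  9 10 11 12 13 14 15 16 17 18 19 20 21 22 23 24 25
G :  0  1  0  1  0  1  2  3  2  3  2  3  0  1  0  1  0  1  2  3  2  3  2  3  0  1
G(n+12) = G(n) holds for n = 0,…,6 (a full window of length max(S) = 7), so the sequence is purely periodic with period 12.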